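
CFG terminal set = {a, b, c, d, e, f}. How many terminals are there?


Terminal symbols: a, b, c, d, e, f
Counting each: a (#1), b (#2), c (#3), d (#4), e (#5), f (#6)
Total = 6

6


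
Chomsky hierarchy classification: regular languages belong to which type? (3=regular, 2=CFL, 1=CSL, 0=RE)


Chomsky hierarchy levels:
  Type 3: Regular (DFA/NFA/regex)
  Type 2: Context-free (PDA)
  Type 1: Context-sensitive
  Type 0: Recursively enumerable (TM)
'regular' corresponds to Type 3

3


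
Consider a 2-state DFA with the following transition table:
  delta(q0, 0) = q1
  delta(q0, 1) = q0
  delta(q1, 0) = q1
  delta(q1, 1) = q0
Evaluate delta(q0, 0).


Looking up transition function:
delta(q0, 0) in the table
Row: q0, Column: 0
Result: q1

q1


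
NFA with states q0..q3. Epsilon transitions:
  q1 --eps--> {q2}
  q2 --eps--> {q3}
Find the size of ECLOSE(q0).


Starting from q0
Initialize closure = {q0}
q0 has no outgoing epsilon transitions -> nothing to add
Final closure: {q0}
Size = 1

1


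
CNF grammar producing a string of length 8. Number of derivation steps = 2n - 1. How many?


Chomsky Normal Form derivation:
String length n = 8
Each step either:
  - Splits a nonterminal into two (n-1 such steps)
  - Converts a nonterminal to terminal (n such steps)
Total = (n-1) + n = 2n - 1
= 2(8) - 1
= 16 - 1
= 15

15


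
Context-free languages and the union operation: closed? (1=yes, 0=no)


CFL closure properties:
  Closed under: union, concatenation, Kleene star
  NOT closed under: intersection, complement
Operation 'union' is in closed list -> Yes (closed)

1


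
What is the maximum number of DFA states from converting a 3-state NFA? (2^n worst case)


NFA has 3 states
Subset construction: each DFA state = subset of NFA states
Maximum subsets = 2^3
2^3 = 8

8


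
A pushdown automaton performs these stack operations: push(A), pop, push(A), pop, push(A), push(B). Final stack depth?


Tracing stack operations:
  push(A) -> stack = [A], depth=1
  pop -> removed A, stack = [], depth=0
  push(A) -> stack = [A], depth=1
  pop -> removed A, stack = [], depth=0
  push(A) -> stack = [A], depth=1
  push(B) -> stack = [A,B], depth=2
Final depth = 2

2


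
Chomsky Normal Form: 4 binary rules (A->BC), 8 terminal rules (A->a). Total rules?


CNF allows two rule forms:
  A -> BC (binary): 4 rules
  A -> a (terminal): 8 rules
Total = 4 + 8 = 12

12


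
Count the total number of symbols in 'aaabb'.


String: 'aaabb'
Counting characters:
  'a' appears 3 time(s)
  'b' appears 2 time(s)
Total length = 3 + 2 = 5

5


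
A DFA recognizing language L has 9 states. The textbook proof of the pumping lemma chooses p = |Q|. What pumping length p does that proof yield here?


Pumping lemma for regular languages (standard proof):
Take p = |Q|, the number of DFA states.
Any string of length >= |Q| passes through |Q|+1 states while reading its first |Q| symbols,
so by pigeonhole some state repeats, giving the loop that can be pumped.
Here |Q| = 9
Therefore the proof uses p = 9

9


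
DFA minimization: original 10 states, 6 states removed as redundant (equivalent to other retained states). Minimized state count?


Original DFA: 10 states
Redundant states removed: 6
Minimized states = original - removed
= 10 - 6
= 4

4


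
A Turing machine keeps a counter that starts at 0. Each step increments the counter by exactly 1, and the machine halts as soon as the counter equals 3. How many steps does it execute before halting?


Counter starts at 0. Counting sequence:
  Step 1: counter = 1
  Step 2: counter = 2
  Step 3: counter = 3
Counter reached 3 -> halt
Total steps = 3

3


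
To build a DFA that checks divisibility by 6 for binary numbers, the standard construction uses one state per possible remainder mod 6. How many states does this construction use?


Divisibility by 6 is tracked via the remainder mod 6: 0, 1, ..., 5
The construction assigns one state to each remainder
Number of remainders = 6

6


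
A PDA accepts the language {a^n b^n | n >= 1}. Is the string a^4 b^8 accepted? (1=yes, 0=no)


Language requires equal numbers of a's and b's
PDA pushes for each 'a', pops for each 'b'
Number of a's = 4
Number of b's = 8
4 != 8 -> Reject

0


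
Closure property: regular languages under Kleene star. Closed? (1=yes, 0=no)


Regular languages are closed under:
- Union (DFA product construction)
- Intersection (DFA product construction)
- Complement (swap accept/reject states)
- Concatenation (NFA construction)
- Kleene star (NFA construction)
Kleene star is in this list
Therefore: closed

1


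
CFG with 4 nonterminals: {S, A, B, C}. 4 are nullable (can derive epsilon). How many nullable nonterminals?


Nonterminals: {S, A, B, C}
A nonterminal is nullable if it can derive epsilon
Counting nullable nonterminals: 4
Total nullable = 4

4


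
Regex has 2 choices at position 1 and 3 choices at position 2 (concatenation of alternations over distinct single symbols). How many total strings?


First group: 2 alternatives
Second group: 3 alternatives
Concatenation: each choice from group 1 pairs with each from group 2
Total = 2 x 3 = 6

6


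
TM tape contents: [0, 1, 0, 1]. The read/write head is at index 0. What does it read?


Tape: [0, 1, 0, 1]
Positions: 0 1 2 3
Values:    0 1 0 1
Head at position 0
tape[0] = 0

0


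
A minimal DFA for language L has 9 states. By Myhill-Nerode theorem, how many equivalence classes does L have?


Myhill-Nerode theorem:
Number of equivalence classes = number of states in minimal DFA
Minimal DFA states = 9
Therefore equivalence classes = 9

9


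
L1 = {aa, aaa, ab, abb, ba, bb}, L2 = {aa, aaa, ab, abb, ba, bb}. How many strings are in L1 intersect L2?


L1 = {aa, aaa, ab, abb, ba, bb}
L2 = {aa, aaa, ab, abb, ba, bb}
Checking each string in L1 against L2:
  'aa': in L2? Yes
  'aaa': in L2? Yes
  'ab': in L2? Yes
  'abb': in L2? Yes
  'ba': in L2? Yes
  'bb': in L2? Yes
Intersection = {aa, aaa, ab, abb, ba, bb}
|L1 ∩ L2| = 6

6


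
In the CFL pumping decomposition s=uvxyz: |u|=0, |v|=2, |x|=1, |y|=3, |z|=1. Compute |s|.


|s| = |u| + |v| + |x| + |y| + |z|
= 0 + 2 + 1 + 3 + 1
= 2 + 1 + 4
= 3 + 4
= 7

7


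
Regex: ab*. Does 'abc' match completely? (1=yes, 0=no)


Pattern: ab*
String: 'abc'
Pattern requires: exactly one 'a' followed by zero or more 'b's
First char is 'a' -> OK
Rest 'bc': all b's? No
Result: 0

0


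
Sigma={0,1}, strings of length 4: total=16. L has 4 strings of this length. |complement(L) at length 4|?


Alphabet: {0,1}
String length: 4
Total strings of length 4 = 2^4 = 16
Strings in L = 4
Complement = total - |L|
= 16 - 4
= 12

12


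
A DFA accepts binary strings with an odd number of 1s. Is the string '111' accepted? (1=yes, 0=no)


DFA has 2 states: q_even (start, accept=no) and q_odd
Processing string '111' character by character:
  Position 0: read '1', 1-count=1 -> q_odd
  Position 1: read '1', 1-count=2 -> q_even
  Position 2: read '1', 1-count=3 -> q_odd
Final state: q_odd, total 1s = 3 (odd); the DFA requires an odd count -> accept

1


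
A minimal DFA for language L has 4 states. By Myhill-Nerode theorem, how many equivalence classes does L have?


Myhill-Nerode theorem:
Number of equivalence classes = number of states in minimal DFA
Minimal DFA states = 4
Therefore equivalence classes = 4

4


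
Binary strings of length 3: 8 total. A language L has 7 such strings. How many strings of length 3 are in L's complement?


Alphabet: {0,1}
String length: 3
Total strings of length 3 = 2^3 = 8
Strings in L = 7
Complement = total - |L|
= 8 - 7
= 1

1


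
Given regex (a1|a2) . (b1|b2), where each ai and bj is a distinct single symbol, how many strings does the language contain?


First group: 2 alternatives
Second group: 2 alternatives
Concatenation: each choice from group 1 pairs with each from group 2
Total = 2 x 2 = 4

4


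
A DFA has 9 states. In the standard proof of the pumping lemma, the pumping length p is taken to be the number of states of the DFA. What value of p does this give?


Pumping lemma for regular languages (standard proof):
Take p = |Q|, the number of DFA states.
Any string of length >= |Q| passes through |Q|+1 states while reading its first |Q| symbols,
so by pigeonhole some state repeats, giving the loop that can be pumped.
Here |Q| = 9
Therefore the proof uses p = 9

9


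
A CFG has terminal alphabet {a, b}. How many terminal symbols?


Terminal symbols: a, b
Counting each: a (#1), b (#2)
Total = 2

2


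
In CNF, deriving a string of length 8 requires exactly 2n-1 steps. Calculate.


Chomsky Normal Form derivation:
String length n = 8
Each step either:
  - Splits a nonterminal into two (n-1 such steps)
  - Converts a nonterminal to terminal (n such steps)
Total = (n-1) + n = 2n - 1
= 2(8) - 1
= 16 - 1
= 15

15


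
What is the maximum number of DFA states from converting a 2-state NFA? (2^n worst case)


NFA has 2 states
Subset construction: each DFA state = subset of NFA states
Maximum subsets = 2^2
2^2 = 4

4


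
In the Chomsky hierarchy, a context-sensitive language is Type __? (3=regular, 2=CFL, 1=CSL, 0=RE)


Chomsky hierarchy levels:
  Type 3: Regular (DFA/NFA/regex)
  Type 2: Context-free (PDA)
  Type 1: Context-sensitive
  Type 0: Recursively enumerable (TM)
'context-sensitive' corresponds to Type 1

1


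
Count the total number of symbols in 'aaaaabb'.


String: 'aaaaabb'
Counting characters:
  'a' appears 5 time(s)
  'b' appears 2 time(s)
Total length = 5 + 2 = 7

7


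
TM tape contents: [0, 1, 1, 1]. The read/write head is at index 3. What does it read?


Tape: [0, 1, 1, 1]
Positions: 0 1 2 3
Values:    0 1 1 1
Head at position 3
tape[3] = 1

1


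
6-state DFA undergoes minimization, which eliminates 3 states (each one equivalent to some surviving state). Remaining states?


Original DFA: 6 states
Redundant states removed: 3
Minimized states = original - removed
= 6 - 3
= 3

3


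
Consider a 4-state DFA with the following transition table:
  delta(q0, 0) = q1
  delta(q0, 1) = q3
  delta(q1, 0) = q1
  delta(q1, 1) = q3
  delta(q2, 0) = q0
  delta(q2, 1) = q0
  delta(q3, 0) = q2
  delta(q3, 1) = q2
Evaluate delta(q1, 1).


Looking up transition function:
delta(q1, 1) in the table
Row: q1, Column: 1
Result: q3

q3


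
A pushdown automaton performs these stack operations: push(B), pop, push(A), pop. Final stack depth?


Tracing stack operations:
  push(B) -> stack = [B], depth=1
  pop -> removed B, stack = [], depth=0
  push(A) -> stack = [A], depth=1
  pop -> removed A, stack = [], depth=0
Final depth = 0

0


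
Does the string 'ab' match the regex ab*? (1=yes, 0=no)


Pattern: ab*
String: 'ab'
Pattern requires: exactly one 'a' followed by zero or more 'b's
First char is 'a' -> OK
Rest 'b': all b's? Yes
Result: 1

1


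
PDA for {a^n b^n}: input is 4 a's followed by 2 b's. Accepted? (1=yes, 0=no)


Language requires equal numbers of a's and b's
PDA pushes for each 'a', pops for each 'b'
Number of a's = 4
Number of b's = 2
4 != 2 -> Reject

0


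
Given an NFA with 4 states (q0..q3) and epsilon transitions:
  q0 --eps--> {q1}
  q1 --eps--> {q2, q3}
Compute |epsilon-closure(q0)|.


Starting from q0
Initialize closure = {q0}
Follow epsilon from q0 -> add q1
Follow epsilon from q1 -> add q2
Follow epsilon from q1 -> add q3
Final closure: {q0, q1, q2, q3}
Size = 4

4


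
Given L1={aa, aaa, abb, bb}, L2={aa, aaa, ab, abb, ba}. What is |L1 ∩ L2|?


L1 = {aa, aaa, abb, bb}
L2 = {aa, aaa, ab, abb, ba}
Checking each string in L1 against L2:
  'aa': in L2? Yes
  'aaa': in L2? Yes
  'abb': in L2? Yes
  'bb': in L2? No
Intersection = {aa, aaa, abb}
|L1 ∩ L2| = 3

3


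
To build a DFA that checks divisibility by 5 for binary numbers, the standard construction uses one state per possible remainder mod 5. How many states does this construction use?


Divisibility by 5 is tracked via the remainder mod 5: 0, 1, ..., 4
The construction assigns one state to each remainder
Number of remainders = 5

5


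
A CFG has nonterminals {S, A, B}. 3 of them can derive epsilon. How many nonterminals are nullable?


Nonterminals: {S, A, B}
A nonterminal is nullable if it can derive epsilon
Counting nullable nonterminals: 3
Total nullable = 3

3


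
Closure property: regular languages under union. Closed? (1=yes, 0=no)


Regular languages are closed under:
- Union (DFA product construction)
- Intersection (DFA product construction)
- Complement (swap accept/reject states)
- Concatenation (NFA construction)
- Kleene star (NFA construction)
union is in this list
Therefore: closed

1


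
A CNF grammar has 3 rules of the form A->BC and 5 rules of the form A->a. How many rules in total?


CNF allows two rule forms:
  A -> BC (binary): 3 rules
  A -> a (terminal): 5 rules
Total = 3 + 5 = 8

8


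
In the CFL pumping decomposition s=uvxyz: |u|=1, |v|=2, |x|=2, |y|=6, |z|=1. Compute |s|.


|s| = |u| + |v| + |x| + |y| + |z|
= 1 + 2 + 2 + 6 + 1
= 3 + 2 + 7
= 5 + 7
= 12

12


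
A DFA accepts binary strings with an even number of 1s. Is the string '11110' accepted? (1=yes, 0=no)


DFA has 2 states: q_even (start, accept=yes) and q_odd
Processing string '11110' character by character:
  Position 0: read '1', 1-count=1 -> q_odd
  Position 1: read '1', 1-count=2 -> q_even
  Position 2: read '1', 1-count=3 -> q_odd
  Position 3: read '1', 1-count=4 -> q_even
  Position 4: read '0', 1-count=4 -> q_even (no change)
Final state: q_even, total 1s = 4 (even); the DFA requires an even count -> accept

1


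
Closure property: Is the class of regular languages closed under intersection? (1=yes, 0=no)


Regular languages are closed under all standard operations:
- Union: Yes (product construction)
- Intersection: Yes (product construction)
- Complement: Yes (swap accept/reject)
- Concatenation: Yes (NFA construction)
Operation: intersection -> Closed

1


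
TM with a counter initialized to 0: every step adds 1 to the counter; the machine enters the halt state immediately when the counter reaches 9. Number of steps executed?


Counter starts at 0. Counting sequence:
  Step 1: counter = 1
  Step 2: counter = 2
  Step 3: counter = 3
  Step 4: counter = 4
  Step 5: counter = 5
  Step 6: counter = 6
  ...
  Step 9: counter = 9
Counter reached 9 -> halt
Total steps = 9

9


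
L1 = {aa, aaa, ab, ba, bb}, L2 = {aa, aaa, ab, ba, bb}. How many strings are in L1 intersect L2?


L1 = {aa, aaa, ab, ba, bb}
L2 = {aa, aaa, ab, ba, bb}
Checking each string in L1 against L2:
  'aa': in L2? Yes
  'aaa': in L2? Yes
  'ab': in L2? Yes
  'ba': in L2? Yes
  'bb': in L2? Yes
Intersection = {aa, aaa, ab, ba, bb}
|L1 ∩ L2| = 5

5


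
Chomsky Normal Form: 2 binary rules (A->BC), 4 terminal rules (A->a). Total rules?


CNF allows two rule forms:
  A -> BC (binary): 2 rules
  A -> a (terminal): 4 rules
Total = 2 + 4 = 6

6


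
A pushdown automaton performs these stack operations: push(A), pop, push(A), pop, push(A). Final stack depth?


Tracing stack operations:
  push(A) -> stack = [A], depth=1
  pop -> removed A, stack = [], depth=0
  push(A) -> stack = [A], depth=1
  pop -> removed A, stack = [], depth=0
  push(A) -> stack = [A], depth=1
Final depth = 1

1


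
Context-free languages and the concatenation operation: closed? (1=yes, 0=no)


CFL closure properties:
  Closed under: union, concatenation, Kleene star
  NOT closed under: intersection, complement
Operation 'concatenation' is in closed list -> Yes (closed)

1


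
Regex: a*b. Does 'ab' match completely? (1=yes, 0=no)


Pattern: a*b
String: 'ab'
Pattern requires: zero or more 'a's followed by exactly one 'b'
Found 1 leading 'a's
Remaining: 'b'
Remaining is exactly 'b' -> match
Result: 1

1


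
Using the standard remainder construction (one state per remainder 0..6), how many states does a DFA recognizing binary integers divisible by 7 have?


Divisibility by 7 is tracked via the remainder mod 7: 0, 1, ..., 6
The construction assigns one state to each remainder
Number of remainders = 7

7


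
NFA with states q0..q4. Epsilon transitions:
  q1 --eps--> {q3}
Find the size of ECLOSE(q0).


Starting from q0
Initialize closure = {q0}
q0 has no outgoing epsilon transitions -> nothing to add
Final closure: {q0}
Size = 1

1


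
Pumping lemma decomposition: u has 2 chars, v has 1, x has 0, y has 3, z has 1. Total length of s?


|s| = |u| + |v| + |x| + |y| + |z|
= 2 + 1 + 0 + 3 + 1
= 3 + 0 + 4
= 3 + 4
= 7

7


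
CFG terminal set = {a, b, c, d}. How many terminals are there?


Terminal symbols: a, b, c, d
Counting each: a (#1), b (#2), c (#3), d (#4)
Total = 4

4


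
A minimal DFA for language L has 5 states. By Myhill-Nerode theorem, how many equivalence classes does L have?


Myhill-Nerode theorem:
Number of equivalence classes = number of states in minimal DFA
Minimal DFA states = 5
Therefore equivalence classes = 5

5


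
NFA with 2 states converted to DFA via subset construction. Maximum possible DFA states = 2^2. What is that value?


NFA has 2 states
Subset construction: each DFA state = subset of NFA states
Maximum subsets = 2^2
2^2 = 4

4


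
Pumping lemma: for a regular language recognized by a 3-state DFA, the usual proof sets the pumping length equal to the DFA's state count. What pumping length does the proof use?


Pumping lemma for regular languages (standard proof):
Take p = |Q|, the number of DFA states.
Any string of length >= |Q| passes through |Q|+1 states while reading its first |Q| symbols,
so by pigeonhole some state repeats, giving the loop that can be pumped.
Here |Q| = 3
Therefore the proof uses p = 3

3


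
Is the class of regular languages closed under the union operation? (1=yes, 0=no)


Regular languages are closed under:
- Union (DFA product construction)
- Intersection (DFA product construction)
- Complement (swap accept/reject states)
- Concatenation (NFA construction)
- Kleene star (NFA construction)
union is in this list
Therefore: closed

1


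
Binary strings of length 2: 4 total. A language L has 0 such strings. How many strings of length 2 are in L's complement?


Alphabet: {0,1}
String length: 2
Total strings of length 2 = 2^2 = 4
Strings in L = 0
Complement = total - |L|
= 4 - 0
= 4

4


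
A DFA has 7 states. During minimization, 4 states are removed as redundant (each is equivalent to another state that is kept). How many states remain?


Original DFA: 7 states
Redundant states removed: 4
Minimized states = original - removed
= 7 - 4
= 3

3


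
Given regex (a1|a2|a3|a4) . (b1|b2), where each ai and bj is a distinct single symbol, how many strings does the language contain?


First group: 4 alternatives
Second group: 2 alternatives
Concatenation: each choice from group 1 pairs with each from group 2
Total = 4 x 2 = 8

8


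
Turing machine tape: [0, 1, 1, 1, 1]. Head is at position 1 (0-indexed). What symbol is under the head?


Tape: [0, 1, 1, 1, 1]
Positions: 0 1 2 3 4
Values:    0 1 1 1 1
Head at position 1
tape[1] = 1

1


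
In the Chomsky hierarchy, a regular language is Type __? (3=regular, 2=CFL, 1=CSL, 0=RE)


Chomsky hierarchy levels:
  Type 3: Regular (DFA/NFA/regex)
  Type 2: Context-free (PDA)
  Type 1: Context-sensitive
  Type 0: Recursively enumerable (TM)
'regular' corresponds to Type 3

3


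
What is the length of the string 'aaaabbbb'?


String: 'aaaabbbb'
Counting characters:
  'a' appears 4 time(s)
  'b' appears 4 time(s)
Total length = 4 + 4 = 8

8


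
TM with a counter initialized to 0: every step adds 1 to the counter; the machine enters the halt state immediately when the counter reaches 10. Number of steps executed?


Counter starts at 0. Counting sequence:
  Step 1: counter = 1
  Step 2: counter = 2
  Step 3: counter = 3
  Step 4: counter = 4
  Step 5: counter = 5
  Step 6: counter = 6
  ...
  Step 10: counter = 10
Counter reached 10 -> halt
Total steps = 10

10


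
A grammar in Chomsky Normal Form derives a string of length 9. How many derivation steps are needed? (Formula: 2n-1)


Chomsky Normal Form derivation:
String length n = 9
Each step either:
  - Splits a nonterminal into two (n-1 such steps)
  - Converts a nonterminal to terminal (n such steps)
Total = (n-1) + n = 2n - 1
= 2(9) - 1
= 18 - 1
= 17

17


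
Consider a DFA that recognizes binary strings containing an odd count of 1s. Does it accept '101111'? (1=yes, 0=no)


DFA has 2 states: q_even (start, accept=no) and q_odd
Processing string '101111' character by character:
  Position 0: read '1', 1-count=1 -> q_odd
  Position 1: read '0', 1-count=1 -> q_odd (no change)
  Position 2: read '1', 1-count=2 -> q_even
  Position 3: read '1', 1-count=3 -> q_odd
  Position 4: read '1', 1-count=4 -> q_even
  Position 5: read '1', 1-count=5 -> q_odd
Final state: q_odd, total 1s = 5 (odd); the DFA requires an odd count -> accept

1


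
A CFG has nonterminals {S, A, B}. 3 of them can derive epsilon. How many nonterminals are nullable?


Nonterminals: {S, A, B}
A nonterminal is nullable if it can derive epsilon
Counting nullable nonterminals: 3
Total nullable = 3

3


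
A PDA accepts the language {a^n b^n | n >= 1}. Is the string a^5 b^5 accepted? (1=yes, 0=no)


Language requires equal numbers of a's and b's
PDA pushes for each 'a', pops for each 'b'
Number of a's = 5
Number of b's = 5
5 == 5 -> Accept

1


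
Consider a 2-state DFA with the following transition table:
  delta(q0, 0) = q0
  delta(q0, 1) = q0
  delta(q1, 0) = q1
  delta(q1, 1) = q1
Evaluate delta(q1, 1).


Looking up transition function:
delta(q1, 1) in the table
Row: q1, Column: 1
Result: q1

q1


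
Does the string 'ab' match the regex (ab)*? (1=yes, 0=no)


Pattern: (ab)*
String: 'ab'
Pattern requires: zero or more repetitions of 'ab'
Pairs: ['ab']
All pairs are 'ab'? Yes
Result: 1

1


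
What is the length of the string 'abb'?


String: 'abb'
Counting characters:
  'a' appears 1 time(s)
  'b' appears 2 time(s)
Total length = 1 + 2 = 3

3


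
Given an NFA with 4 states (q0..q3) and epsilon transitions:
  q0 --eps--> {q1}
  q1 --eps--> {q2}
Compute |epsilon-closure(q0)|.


Starting from q0
Initialize closure = {q0}
Follow epsilon from q0 -> add q1
Follow epsilon from q1 -> add q2
Final closure: {q0, q1, q2}
Size = 3

3


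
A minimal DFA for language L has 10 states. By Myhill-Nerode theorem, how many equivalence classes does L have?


Myhill-Nerode theorem:
Number of equivalence classes = number of states in minimal DFA
Minimal DFA states = 10
Therefore equivalence classes = 10

10


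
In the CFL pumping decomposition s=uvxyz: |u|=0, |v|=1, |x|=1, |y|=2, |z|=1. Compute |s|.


|s| = |u| + |v| + |x| + |y| + |z|
= 0 + 1 + 1 + 2 + 1
= 1 + 1 + 3
= 2 + 3
= 5

5


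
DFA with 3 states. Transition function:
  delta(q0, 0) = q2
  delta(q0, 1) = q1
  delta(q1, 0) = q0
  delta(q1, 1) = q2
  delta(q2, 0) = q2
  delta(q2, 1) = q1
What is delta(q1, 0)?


Looking up transition function:
delta(q1, 0) in the table
Row: q1, Column: 0
Result: q0

q0


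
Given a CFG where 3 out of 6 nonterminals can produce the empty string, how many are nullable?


Nonterminals: {S, A, B, C, D, E}
A nonterminal is nullable if it can derive epsilon
Counting nullable nonterminals: 3
Total nullable = 3

3


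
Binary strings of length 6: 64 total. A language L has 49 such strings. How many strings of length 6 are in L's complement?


Alphabet: {0,1}
String length: 6
Total strings of length 6 = 2^6 = 64
Strings in L = 49
Complement = total - |L|
= 64 - 49
= 15

15


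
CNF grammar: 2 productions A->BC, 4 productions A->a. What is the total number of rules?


CNF allows two rule forms:
  A -> BC (binary): 2 rules
  A -> a (terminal): 4 rules
Total = 2 + 4 = 6

6


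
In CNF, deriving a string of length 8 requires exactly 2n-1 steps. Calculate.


Chomsky Normal Form derivation:
String length n = 8
Each step either:
  - Splits a nonterminal into two (n-1 such steps)
  - Converts a nonterminal to terminal (n such steps)
Total = (n-1) + n = 2n - 1
= 2(8) - 1
= 16 - 1
= 15

15


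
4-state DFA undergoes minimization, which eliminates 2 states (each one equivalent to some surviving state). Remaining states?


Original DFA: 4 states
Redundant states removed: 2
Minimized states = original - removed
= 4 - 2
= 2

2


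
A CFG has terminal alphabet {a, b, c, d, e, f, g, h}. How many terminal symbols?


Terminal symbols: a, b, c, d, e, f, g, h
Counting each: a (#1), b (#2), c (#3), d (#4), e (#5), f (#6), g (#7), h (#8)
Total = 8

8


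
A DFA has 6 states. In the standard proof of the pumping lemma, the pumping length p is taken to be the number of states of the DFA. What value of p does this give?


Pumping lemma for regular languages (standard proof):
Take p = |Q|, the number of DFA states.
Any string of length >= |Q| passes through |Q|+1 states while reading its first |Q| symbols,
so by pigeonhole some state repeats, giving the loop that can be pumped.
Here |Q| = 6
Therefore the proof uses p = 6

6


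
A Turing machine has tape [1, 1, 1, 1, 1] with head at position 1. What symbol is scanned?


Tape: [1, 1, 1, 1, 1]
Positions: 0 1 2 3 4
Values:    1 1 1 1 1
Head at position 1
tape[1] = 1

1


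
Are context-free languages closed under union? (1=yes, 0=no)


CFL closure properties:
  Closed under: union, concatenation, Kleene star
  NOT closed under: intersection, complement
Operation 'union' is in closed list -> Yes (closed)

1


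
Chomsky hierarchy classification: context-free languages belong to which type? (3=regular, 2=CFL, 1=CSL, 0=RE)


Chomsky hierarchy levels:
  Type 3: Regular (DFA/NFA/regex)
  Type 2: Context-free (PDA)
  Type 1: Context-sensitive
  Type 0: Recursively enumerable (TM)
'context-free' corresponds to Type 2

2


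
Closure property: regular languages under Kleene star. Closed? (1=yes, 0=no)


Regular languages are closed under:
- Union (DFA product construction)
- Intersection (DFA product construction)
- Complement (swap accept/reject states)
- Concatenation (NFA construction)
- Kleene star (NFA construction)
Kleene star is in this list
Therefore: closed

1


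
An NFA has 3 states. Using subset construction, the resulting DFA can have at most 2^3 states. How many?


NFA has 3 states
Subset construction: each DFA state = subset of NFA states
Maximum subsets = 2^3
2^3 = 8

8


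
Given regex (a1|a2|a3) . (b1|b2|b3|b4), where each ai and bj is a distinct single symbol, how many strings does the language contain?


First group: 3 alternatives
Second group: 4 alternatives
Concatenation: each choice from group 1 pairs with each from group 2
Total = 3 x 4 = 12

12


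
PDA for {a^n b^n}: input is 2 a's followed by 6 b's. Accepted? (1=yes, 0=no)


Language requires equal numbers of a's and b's
PDA pushes for each 'a', pops for each 'b'
Number of a's = 2
Number of b's = 6
2 != 6 -> Reject

0


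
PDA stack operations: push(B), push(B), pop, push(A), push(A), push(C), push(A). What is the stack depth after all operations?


Tracing stack operations:
  push(B) -> stack = [B], depth=1
  push(B) -> stack = [B,B], depth=2
  pop -> removed B, stack = [B], depth=1
  push(A) -> stack = [B,A], depth=2
  push(A) -> stack = [B,A,A], depth=3
  push(C) -> stack = [B,A,A,C], depth=4
  push(A) -> stack = [B,A,A,C,A], depth=5
Final depth = 5

5


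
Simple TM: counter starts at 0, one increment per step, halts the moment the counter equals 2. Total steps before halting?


Counter starts at 0. Counting sequence:
  Step 1: counter = 1
  Step 2: counter = 2
Counter reached 2 -> halt
Total steps = 2

2


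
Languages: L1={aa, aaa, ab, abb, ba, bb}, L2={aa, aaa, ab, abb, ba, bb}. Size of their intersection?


L1 = {aa, aaa, ab, abb, ba, bb}
L2 = {aa, aaa, ab, abb, ba, bb}
Checking each string in L1 against L2:
  'aa': in L2? Yes
  'aaa': in L2? Yes
  'ab': in L2? Yes
  'abb': in L2? Yes
  'ba': in L2? Yes
  'bb': in L2? Yes
Intersection = {aa, aaa, ab, abb, ba, bb}
|L1 ∩ L2| = 6

6


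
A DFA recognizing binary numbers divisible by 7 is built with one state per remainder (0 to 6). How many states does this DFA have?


Divisibility by 7 is tracked via the remainder mod 7: 0, 1, ..., 6
The construction assigns one state to each remainder
Number of remainders = 7

7


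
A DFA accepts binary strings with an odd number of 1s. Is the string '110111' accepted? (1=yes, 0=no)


DFA has 2 states: q_even (start, accept=no) and q_odd
Processing string '110111' character by character:
  Position 0: read '1', 1-count=1 -> q_odd
  Position 1: read '1', 1-count=2 -> q_even
  Position 2: read '0', 1-count=2 -> q_even (no change)
  Position 3: read '1', 1-count=3 -> q_odd
  Position 4: read '1', 1-count=4 -> q_even
  Position 5: read '1', 1-count=5 -> q_odd
Final state: q_odd, total 1s = 5 (odd); the DFA requires an odd count -> accept

1


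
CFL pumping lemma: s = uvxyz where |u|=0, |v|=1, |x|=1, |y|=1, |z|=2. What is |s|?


|s| = |u| + |v| + |x| + |y| + |z|
= 0 + 1 + 1 + 1 + 2
= 1 + 1 + 3
= 2 + 3
= 5

5


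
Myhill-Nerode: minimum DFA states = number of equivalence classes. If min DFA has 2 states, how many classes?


Myhill-Nerode theorem:
Number of equivalence classes = number of states in minimal DFA
Minimal DFA states = 2
Therefore equivalence classes = 2

2


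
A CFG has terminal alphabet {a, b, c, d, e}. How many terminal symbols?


Terminal symbols: a, b, c, d, e
Counting each: a (#1), b (#2), c (#3), d (#4), e (#5)
Total = 5

5


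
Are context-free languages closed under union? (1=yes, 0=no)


CFL closure properties:
  Closed under: union, concatenation, Kleene star
  NOT closed under: intersection, complement
Operation 'union' is in closed list -> Yes (closed)

1


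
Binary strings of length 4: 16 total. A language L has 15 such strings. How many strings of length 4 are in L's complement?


Alphabet: {0,1}
String length: 4
Total strings of length 4 = 2^4 = 16
Strings in L = 15
Complement = total - |L|
= 16 - 15
= 1

1


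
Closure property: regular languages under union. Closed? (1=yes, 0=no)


Regular languages are closed under:
- Union (DFA product construction)
- Intersection (DFA product construction)
- Complement (swap accept/reject states)
- Concatenation (NFA construction)
- Kleene star (NFA construction)
union is in this list
Therefore: closed

1


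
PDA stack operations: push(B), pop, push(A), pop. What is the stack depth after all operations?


Tracing stack operations:
  push(B) -> stack = [B], depth=1
  pop -> removed B, stack = [], depth=0
  push(A) -> stack = [A], depth=1
  pop -> removed A, stack = [], depth=0
Final depth = 0

0


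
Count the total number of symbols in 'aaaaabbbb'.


String: 'aaaaabbbb'
Counting characters:
  'a' appears 5 time(s)
  'b' appears 4 time(s)
Total length = 5 + 4 = 9

9


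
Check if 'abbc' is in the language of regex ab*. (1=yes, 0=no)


Pattern: ab*
String: 'abbc'
Pattern requires: exactly one 'a' followed by zero or more 'b's
First char is 'a' -> OK
Rest 'bbc': all b's? No
Result: 0

0


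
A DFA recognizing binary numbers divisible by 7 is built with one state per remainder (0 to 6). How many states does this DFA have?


Divisibility by 7 is tracked via the remainder mod 7: 0, 1, ..., 6
The construction assigns one state to each remainder
Number of remainders = 7

7


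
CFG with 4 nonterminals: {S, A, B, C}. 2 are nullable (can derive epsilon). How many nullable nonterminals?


Nonterminals: {S, A, B, C}
A nonterminal is nullable if it can derive epsilon
Counting nullable nonterminals: 2
Total nullable = 2

2


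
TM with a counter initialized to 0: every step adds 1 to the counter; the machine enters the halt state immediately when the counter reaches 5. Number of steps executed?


Counter starts at 0. Counting sequence:
  Step 1: counter = 1
  Step 2: counter = 2
  Step 3: counter = 3
  Step 4: counter = 4
  Step 5: counter = 5
Counter reached 5 -> halt
Total steps = 5

5


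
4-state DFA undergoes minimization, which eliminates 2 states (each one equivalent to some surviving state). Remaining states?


Original DFA: 4 states
Redundant states removed: 2
Minimized states = original - removed
= 4 - 2
= 2

2


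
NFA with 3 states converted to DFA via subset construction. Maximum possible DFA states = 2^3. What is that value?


NFA has 3 states
Subset construction: each DFA state = subset of NFA states
Maximum subsets = 2^3
2^3 = 8

8


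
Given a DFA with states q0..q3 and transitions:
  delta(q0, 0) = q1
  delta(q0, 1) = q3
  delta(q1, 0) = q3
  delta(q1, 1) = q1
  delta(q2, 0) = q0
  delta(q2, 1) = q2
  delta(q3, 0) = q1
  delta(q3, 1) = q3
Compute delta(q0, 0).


Looking up transition function:
delta(q0, 0) in the table
Row: q0, Column: 0
Result: q1

q1


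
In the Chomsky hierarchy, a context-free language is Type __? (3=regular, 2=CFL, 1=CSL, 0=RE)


Chomsky hierarchy levels:
  Type 3: Regular (DFA/NFA/regex)
  Type 2: Context-free (PDA)
  Type 1: Context-sensitive
  Type 0: Recursively enumerable (TM)
'context-free' corresponds to Type 2

2


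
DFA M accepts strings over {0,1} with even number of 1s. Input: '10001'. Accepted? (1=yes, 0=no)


DFA has 2 states: q_even (start, accept=yes) and q_odd
Processing string '10001' character by character:
  Position 0: read '1', 1-count=1 -> q_odd
  Position 1: read '0', 1-count=1 -> q_odd (no change)
  Position 2: read '0', 1-count=1 -> q_odd (no change)
  Position 3: read '0', 1-count=1 -> q_odd (no change)
  Position 4: read '1', 1-count=2 -> q_even
Final state: q_even, total 1s = 2 (even); the DFA requires an even count -> accept

1


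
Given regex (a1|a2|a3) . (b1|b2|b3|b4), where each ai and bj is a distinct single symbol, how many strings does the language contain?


First group: 3 alternatives
Second group: 4 alternatives
Concatenation: each choice from group 1 pairs with each from group 2
Total = 3 x 4 = 12

12


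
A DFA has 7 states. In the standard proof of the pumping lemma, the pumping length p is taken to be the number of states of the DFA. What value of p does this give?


Pumping lemma for regular languages (standard proof):
Take p = |Q|, the number of DFA states.
Any string of length >= |Q| passes through |Q|+1 states while reading its first |Q| symbols,
so by pigeonhole some state repeats, giving the loop that can be pumped.
Here |Q| = 7
Therefore the proof uses p = 7

7


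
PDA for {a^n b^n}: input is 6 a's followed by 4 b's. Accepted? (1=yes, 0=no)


Language requires equal numbers of a's and b's
PDA pushes for each 'a', pops for each 'b'
Number of a's = 6
Number of b's = 4
6 != 4 -> Reject

0


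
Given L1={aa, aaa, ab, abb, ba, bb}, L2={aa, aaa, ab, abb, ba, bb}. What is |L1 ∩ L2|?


L1 = {aa, aaa, ab, abb, ba, bb}
L2 = {aa, aaa, ab, abb, ba, bb}
Checking each string in L1 against L2:
  'aa': in L2? Yes
  'aaa': in L2? Yes
  'ab': in L2? Yes
  'abb': in L2? Yes
  'ba': in L2? Yes
  'bb': in L2? Yes
Intersection = {aa, aaa, ab, abb, ba, bb}
|L1 ∩ L2| = 6

6


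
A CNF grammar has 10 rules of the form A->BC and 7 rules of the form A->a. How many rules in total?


CNF allows two rule forms:
  A -> BC (binary): 10 rules
  A -> a (terminal): 7 rules
Total = 10 + 7 = 17

17


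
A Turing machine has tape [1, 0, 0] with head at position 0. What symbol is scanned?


Tape: [1, 0, 0]
Positions: 0 1 2
Values:    1 0 0
Head at position 0
tape[0] = 1

1


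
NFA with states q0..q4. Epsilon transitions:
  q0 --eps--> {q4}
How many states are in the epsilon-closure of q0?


Starting from q0
Initialize closure = {q0}
Follow epsilon from q0 -> add q4
Final closure: {q0, q4}
Size = 2

2


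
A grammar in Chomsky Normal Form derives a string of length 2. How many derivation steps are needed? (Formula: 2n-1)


Chomsky Normal Form derivation:
String length n = 2
Each step either:
  - Splits a nonterminal into two (n-1 such steps)
  - Converts a nonterminal to terminal (n such steps)
Total = (n-1) + n = 2n - 1
= 2(2) - 1
= 4 - 1
= 3

3


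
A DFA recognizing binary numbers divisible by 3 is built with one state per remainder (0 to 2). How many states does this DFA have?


Divisibility by 3 is tracked via the remainder mod 3: 0, 1, ..., 2
The construction assigns one state to each remainder
Number of remainders = 3

3


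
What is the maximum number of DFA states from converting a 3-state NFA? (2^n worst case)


NFA has 3 states
Subset construction: each DFA state = subset of NFA states
Maximum subsets = 2^3
2^3 = 8

8


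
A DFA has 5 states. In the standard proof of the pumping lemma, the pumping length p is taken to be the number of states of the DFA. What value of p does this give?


Pumping lemma for regular languages (standard proof):
Take p = |Q|, the number of DFA states.
Any string of length >= |Q| passes through |Q|+1 states while reading its first |Q| symbols,
so by pigeonhole some state repeats, giving the loop that can be pumped.
Here |Q| = 5
Therefore the proof uses p = 5

5


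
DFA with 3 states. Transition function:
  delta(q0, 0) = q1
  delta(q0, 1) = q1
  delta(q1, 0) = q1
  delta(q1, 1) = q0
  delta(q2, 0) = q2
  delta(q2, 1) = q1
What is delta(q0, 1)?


Looking up transition function:
delta(q0, 1) in the table
Row: q0, Column: 1
Result: q1

q1


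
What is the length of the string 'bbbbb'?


String: 'bbbbb'
Counting characters:
  'b' appears 5 time(s)
Total length = 0 + 5 = 5

5


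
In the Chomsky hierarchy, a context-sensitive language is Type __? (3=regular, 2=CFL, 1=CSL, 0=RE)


Chomsky hierarchy levels:
  Type 3: Regular (DFA/NFA/regex)
  Type 2: Context-free (PDA)
  Type 1: Context-sensitive
  Type 0: Recursively enumerable (TM)
'context-sensitive' corresponds to Type 1

1


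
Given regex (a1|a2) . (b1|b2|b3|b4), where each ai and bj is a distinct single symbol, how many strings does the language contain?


First group: 2 alternatives
Second group: 4 alternatives
Concatenation: each choice from group 1 pairs with each from group 2
Total = 2 x 4 = 8

8


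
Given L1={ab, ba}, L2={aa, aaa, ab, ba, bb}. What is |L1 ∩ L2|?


L1 = {ab, ba}
L2 = {aa, aaa, ab, ba, bb}
Checking each string in L1 against L2:
  'ab': in L2? Yes
  'ba': in L2? Yes
Intersection = {ab, ba}
|L1 ∩ L2| = 2

2


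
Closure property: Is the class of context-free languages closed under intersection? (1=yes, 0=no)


CFL closure properties:
  Closed under: union, concatenation, Kleene star
  NOT closed under: intersection, complement
Operation 'intersection' is in not-closed list -> No (not closed)

0


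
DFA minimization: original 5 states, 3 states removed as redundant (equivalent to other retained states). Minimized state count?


Original DFA: 5 states
Redundant states removed: 3
Minimized states = original - removed
= 5 - 3
= 2

2


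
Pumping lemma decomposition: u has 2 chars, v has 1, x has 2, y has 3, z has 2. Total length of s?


|s| = |u| + |v| + |x| + |y| + |z|
= 2 + 1 + 2 + 3 + 2
= 3 + 2 + 5
= 5 + 5
= 10

10


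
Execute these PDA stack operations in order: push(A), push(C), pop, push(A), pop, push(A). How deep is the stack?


Tracing stack operations:
  push(A) -> stack = [A], depth=1
  push(C) -> stack = [A,C], depth=2
  pop -> removed C, stack = [A], depth=1
  push(A) -> stack = [A,A], depth=2
  pop -> removed A, stack = [A], depth=1
  push(A) -> stack = [A,A], depth=2
Final depth = 2

2


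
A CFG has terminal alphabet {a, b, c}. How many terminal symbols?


Terminal symbols: a, b, c
Counting each: a (#1), b (#2), c (#3)
Total = 3

3


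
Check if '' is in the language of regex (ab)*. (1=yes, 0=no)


Pattern: (ab)*
String: ''
Pattern requires: zero or more repetitions of 'ab'
Pairs: []
All pairs are 'ab'? Yes
Result: 1

1
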